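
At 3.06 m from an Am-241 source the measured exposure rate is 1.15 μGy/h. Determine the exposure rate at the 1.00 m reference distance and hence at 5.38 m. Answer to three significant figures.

Using I₁d₁² = I₂d₂²,
At 1.00 m: 1.15 × (3.06/1.00)² = 1.15 × 9.364 = 10.77 μGy/h
At 5.38 m: (1.00/5.38)² = 0.03455, so 10.77 × 0.03455 = 0.3721 μGy/h.

10.8 μGy/h; 0.372 μGy/h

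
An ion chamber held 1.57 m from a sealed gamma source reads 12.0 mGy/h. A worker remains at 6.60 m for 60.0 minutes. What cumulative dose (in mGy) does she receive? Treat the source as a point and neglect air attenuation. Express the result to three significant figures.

Since intensity falls as 1/r², rate at 6.60 m:
12.0 × (1.57/6.60)² = 12.0 × 0.05659 = 0.6791 mGy/h.
Dose = rate × time = 0.6791 mGy/h × 1.000 h = 0.6791 mGy.

0.679 mGy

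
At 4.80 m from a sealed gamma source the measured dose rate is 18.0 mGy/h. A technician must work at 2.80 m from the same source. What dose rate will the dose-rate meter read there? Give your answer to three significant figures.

52.9 mGy/h

Since intensity falls as 1/r², scaling from 4.80 m to 2.80 m:
(4.80/2.80)² = 2.939, so 18.0 × 2.939 = 52.90 mGy/h.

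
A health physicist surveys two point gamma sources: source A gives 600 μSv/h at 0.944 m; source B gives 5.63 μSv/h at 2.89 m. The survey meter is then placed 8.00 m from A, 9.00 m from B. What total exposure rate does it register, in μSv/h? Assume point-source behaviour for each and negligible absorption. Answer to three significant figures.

8.93 μSv/h

By superposition, sum each source's inverse-square contribution:
A: 600 × (0.944/8.00)² = 8.354 μSv/h
B: 5.63 × (2.89/9.00)² = 0.5805 μSv/h
Total = 8.354 + 0.5805 = 8.934 μSv/h.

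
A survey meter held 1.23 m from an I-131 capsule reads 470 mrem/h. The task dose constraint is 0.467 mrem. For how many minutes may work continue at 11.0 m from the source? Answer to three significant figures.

By the inverse-square law, rate at 11.0 m:
(1.23/11.0)² = 0.01250, so 470 × 0.01250 = 5.875 mrem/h.
Stay time = 0.467 mrem ÷ 5.875 mrem/h = 0.07949 h = 4.769 min.

4.77 min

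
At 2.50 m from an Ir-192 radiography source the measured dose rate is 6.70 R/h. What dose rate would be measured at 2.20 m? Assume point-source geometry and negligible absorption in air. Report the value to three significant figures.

8.65 R/h

Since intensity falls as 1/r², scaling from 2.50 m to 2.20 m:
(2.50/2.20)² = 1.291, so 6.70 × 1.291 = 8.650 R/h.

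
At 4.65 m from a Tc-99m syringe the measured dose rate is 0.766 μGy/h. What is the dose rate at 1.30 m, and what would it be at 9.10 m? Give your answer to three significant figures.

By the inverse-square law,
At 1.30 m: 0.766 × (4.65/1.30)² = 0.766 × 12.79 = 9.797 μGy/h
At 9.10 m: (1.30/9.10)² = 0.02041, so 9.797 × 0.02041 = 0.2000 μGy/h.

9.80 μGy/h; 0.200 μGy/h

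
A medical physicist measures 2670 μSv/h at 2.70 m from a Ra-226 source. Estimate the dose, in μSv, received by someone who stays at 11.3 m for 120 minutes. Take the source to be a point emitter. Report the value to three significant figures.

305 μSv

By the inverse-square law, rate at 11.3 m:
(2.70/11.3)² = 0.05709, so 2670 × 0.05709 = 152.4 μSv/h.
Dose = rate × time = 152.4 μSv/h × 2.000 h = 304.8 μSv.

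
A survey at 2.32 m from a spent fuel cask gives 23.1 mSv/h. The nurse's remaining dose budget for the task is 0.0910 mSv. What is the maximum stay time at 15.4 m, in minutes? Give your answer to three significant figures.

Using I₁d₁² = I₂d₂², rate at 15.4 m:
23.1 × (2.32/15.4)² = 23.1 × 0.02270 = 0.5244 mSv/h.
Stay time = 0.0910 mSv ÷ 0.5244 mSv/h = 0.1735 h = 10.41 min.

10.4 min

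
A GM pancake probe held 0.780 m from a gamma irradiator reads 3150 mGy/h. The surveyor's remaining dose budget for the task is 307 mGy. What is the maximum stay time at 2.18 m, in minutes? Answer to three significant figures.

Applying the 1/r² law, rate at 2.18 m:
(0.780/2.18)² = 0.1280, so 3150 × 0.1280 = 403.2 mGy/h.
Stay time = 307 mGy ÷ 403.2 mGy/h = 0.7614 h = 45.68 min.

45.7 min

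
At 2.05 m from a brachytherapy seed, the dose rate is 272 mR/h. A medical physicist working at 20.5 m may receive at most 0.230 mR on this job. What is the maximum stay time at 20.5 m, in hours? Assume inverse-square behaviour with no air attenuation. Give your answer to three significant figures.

0.0846 h

Using I₁d₁² = I₂d₂², rate at 20.5 m:
(2.05/20.5)² = 0.01000, so 272 × 0.01000 = 2.720 mR/h.
Stay time = 0.230 mR ÷ 2.720 mR/h = 0.08456 h.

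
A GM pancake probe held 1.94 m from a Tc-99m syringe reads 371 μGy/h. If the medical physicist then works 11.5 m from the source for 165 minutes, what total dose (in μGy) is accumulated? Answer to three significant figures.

29.0 μGy

Applying the 1/r² law, rate at 11.5 m:
371 × (1.94/11.5)² = 371 × 0.02846 = 10.56 μGy/h.
Dose = rate × time = 10.56 μGy/h × 2.750 h = 29.04 μGy.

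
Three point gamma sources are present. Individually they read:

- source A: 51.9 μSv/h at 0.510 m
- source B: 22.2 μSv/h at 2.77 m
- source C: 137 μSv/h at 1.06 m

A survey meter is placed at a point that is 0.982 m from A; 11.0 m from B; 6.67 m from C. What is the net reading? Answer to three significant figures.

18.9 μSv/h

Each source contributes Iᵢ·(dᵢ/rᵢ)²; contributions add.
A: 51.9 × (0.510/0.982)² = 14.00 μSv/h
B: 22.2 × (2.77/11.0)² = 1.408 μSv/h
C: 137 × (1.06/6.67)² = 3.460 μSv/h
Total = 14.00 + 1.408 + 3.460 = 18.87 μSv/h.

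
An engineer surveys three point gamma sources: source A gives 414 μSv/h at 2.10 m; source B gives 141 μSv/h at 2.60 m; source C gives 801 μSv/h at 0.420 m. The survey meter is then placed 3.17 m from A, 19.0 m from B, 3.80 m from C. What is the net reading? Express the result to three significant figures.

194 μSv/h

By superposition, sum each source's inverse-square contribution:
A: 414 × (2.10/3.17)² = 181.7 μSv/h
B: 141 × (2.60/19.0)² = 2.640 μSv/h
C: 801 × (0.420/3.80)² = 9.785 μSv/h
Total = 181.7 + 2.640 + 9.785 = 194.1 μSv/h.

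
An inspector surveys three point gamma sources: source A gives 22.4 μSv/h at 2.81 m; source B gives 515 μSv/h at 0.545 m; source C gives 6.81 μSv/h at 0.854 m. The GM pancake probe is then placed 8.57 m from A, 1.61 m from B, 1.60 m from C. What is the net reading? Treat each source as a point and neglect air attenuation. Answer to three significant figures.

63.4 μSv/h

Each source contributes Iᵢ·(dᵢ/rᵢ)²; contributions add.
A: 22.4 × (2.81/8.57)² = 2.408 μSv/h
B: 515 × (0.545/1.61)² = 59.01 μSv/h
C: 6.81 × (0.854/1.60)² = 1.940 μSv/h
Total = 2.408 + 59.01 + 1.940 = 63.36 μSv/h.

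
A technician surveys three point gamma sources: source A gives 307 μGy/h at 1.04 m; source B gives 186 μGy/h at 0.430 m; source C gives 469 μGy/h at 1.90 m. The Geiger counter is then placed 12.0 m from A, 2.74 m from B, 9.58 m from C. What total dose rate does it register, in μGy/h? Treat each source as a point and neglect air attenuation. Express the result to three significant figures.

Each source contributes Iᵢ·(dᵢ/rᵢ)²; contributions add.
A: 307 × (1.04/12.0)² = 2.306 μGy/h
B: 186 × (0.430/2.74)² = 4.581 μGy/h
C: 469 × (1.90/9.58)² = 18.45 μGy/h
Total = 2.306 + 4.581 + 18.45 = 25.34 μGy/h.

25.3 μGy/h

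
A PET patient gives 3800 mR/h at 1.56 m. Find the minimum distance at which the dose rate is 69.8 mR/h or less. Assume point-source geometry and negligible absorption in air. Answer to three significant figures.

11.5 m

Applying the 1/r² law, d₂ = d₁·√(I₁/I₂).
I₁/I₂ = 3800/69.8 = 54.44, so d₂ = 1.56 × √54.44 = 11.51 m.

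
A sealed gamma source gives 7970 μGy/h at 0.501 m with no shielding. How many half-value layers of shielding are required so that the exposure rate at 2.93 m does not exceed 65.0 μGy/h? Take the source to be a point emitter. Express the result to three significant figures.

1.84 half-value layers

At 2.93 m, distance alone gives 7970 × (0.501/2.93)² = 7970 × 0.02924 = 233.0 μGy/h.
Further attenuation needed: 233.0/65.0 = 3.585.
n = log₂(3.585) = 1.842 half-value layers.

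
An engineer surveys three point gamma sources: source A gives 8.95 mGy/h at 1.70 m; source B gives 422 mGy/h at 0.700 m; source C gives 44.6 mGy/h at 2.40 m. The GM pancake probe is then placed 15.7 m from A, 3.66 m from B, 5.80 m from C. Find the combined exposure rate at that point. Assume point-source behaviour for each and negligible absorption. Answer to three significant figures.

23.2 mGy/h

By superposition, sum each source's inverse-square contribution:
A: 8.95 × (1.70/15.7)² = 0.1049 mGy/h
B: 422 × (0.700/3.66)² = 15.44 mGy/h
C: 44.6 × (2.40/5.80)² = 7.637 mGy/h
Total = 0.1049 + 15.44 + 7.637 = 23.18 mGy/h.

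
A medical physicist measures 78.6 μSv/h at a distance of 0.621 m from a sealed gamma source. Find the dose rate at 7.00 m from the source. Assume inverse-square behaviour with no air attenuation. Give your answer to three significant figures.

Using I₁d₁² = I₂d₂², the rate at 7.00 m is
78.6 × (0.621/7.00)² = 78.6 × 0.007870 = 0.6186 μSv/h.

0.619 μSv/h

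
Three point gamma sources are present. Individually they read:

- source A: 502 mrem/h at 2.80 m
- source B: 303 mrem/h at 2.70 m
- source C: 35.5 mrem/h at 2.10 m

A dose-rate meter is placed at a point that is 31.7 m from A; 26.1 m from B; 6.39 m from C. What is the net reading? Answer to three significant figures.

By superposition, sum each source's inverse-square contribution:
A: 502 × (2.80/31.7)² = 3.917 mrem/h
B: 303 × (2.70/26.1)² = 3.243 mrem/h
C: 35.5 × (2.10/6.39)² = 3.834 mrem/h
Total = 3.917 + 3.243 + 3.834 = 10.99 mrem/h.

11.0 mrem/h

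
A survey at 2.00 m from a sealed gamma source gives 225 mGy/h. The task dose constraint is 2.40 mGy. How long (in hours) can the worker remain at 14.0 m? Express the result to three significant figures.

Since intensity falls as 1/r², rate at 14.0 m:
(2.00/14.0)² = 0.02041, so 225 × 0.02041 = 4.592 mGy/h.
Stay time = 2.40 mGy ÷ 4.592 mGy/h = 0.5226 h.

0.523 h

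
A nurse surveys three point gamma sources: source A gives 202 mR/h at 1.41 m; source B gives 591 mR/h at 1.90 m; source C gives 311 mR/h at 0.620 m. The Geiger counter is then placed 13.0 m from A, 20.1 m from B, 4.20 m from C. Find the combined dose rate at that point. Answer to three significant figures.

By superposition, sum each source's inverse-square contribution:
A: 202 × (1.41/13.0)² = 2.376 mR/h
B: 591 × (1.90/20.1)² = 5.281 mR/h
C: 311 × (0.620/4.20)² = 6.777 mR/h
Total = 2.376 + 5.281 + 6.777 = 14.43 mR/h.

14.4 mR/h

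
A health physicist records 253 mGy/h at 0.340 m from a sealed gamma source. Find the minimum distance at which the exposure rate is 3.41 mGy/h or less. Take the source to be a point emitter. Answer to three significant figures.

2.93 m

By the inverse-square law, d₂ = d₁·√(I₁/I₂).
I₁/I₂ = 253/3.41 = 74.19, so d₂ = 0.340 × √74.19 = 2.929 m.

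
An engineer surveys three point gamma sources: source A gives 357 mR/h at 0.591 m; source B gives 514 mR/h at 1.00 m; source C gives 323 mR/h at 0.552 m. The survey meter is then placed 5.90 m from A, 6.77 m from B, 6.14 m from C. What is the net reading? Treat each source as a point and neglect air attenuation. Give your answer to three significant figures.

By superposition, sum each source's inverse-square contribution:
A: 357 × (0.591/5.90)² = 3.582 mR/h
B: 514 × (1.00/6.77)² = 11.21 mR/h
C: 323 × (0.552/6.14)² = 2.611 mR/h
Total = 3.582 + 11.21 + 2.611 = 17.40 mR/h.

17.4 mR/h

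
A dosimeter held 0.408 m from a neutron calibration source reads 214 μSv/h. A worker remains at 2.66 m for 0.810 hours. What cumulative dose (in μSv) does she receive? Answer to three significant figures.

By the inverse-square law, rate at 2.66 m:
(0.408/2.66)² = 0.02353, so 214 × 0.02353 = 5.035 μSv/h.
Dose = rate × time = 5.035 μSv/h × 0.8100 h = 4.078 μSv.

4.08 μSv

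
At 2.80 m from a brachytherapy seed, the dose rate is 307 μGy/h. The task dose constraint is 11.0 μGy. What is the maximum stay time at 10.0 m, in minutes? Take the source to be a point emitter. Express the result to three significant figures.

Intensity scales as (d₁/d₂)², so rate at 10.0 m:
(2.80/10.0)² = 0.07840, so 307 × 0.07840 = 24.07 μGy/h.
Stay time = 11.0 μGy ÷ 24.07 μGy/h = 0.4570 h = 27.42 min.

27.4 min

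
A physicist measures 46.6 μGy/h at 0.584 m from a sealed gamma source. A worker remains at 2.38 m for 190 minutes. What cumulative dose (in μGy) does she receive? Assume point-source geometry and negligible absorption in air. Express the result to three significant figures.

8.89 μGy

Using I₁d₁² = I₂d₂², rate at 2.38 m:
46.6 × (0.584/2.38)² = 46.6 × 0.06021 = 2.806 μGy/h.
Dose = rate × time = 2.806 μGy/h × 3.167 h = 8.887 μGy.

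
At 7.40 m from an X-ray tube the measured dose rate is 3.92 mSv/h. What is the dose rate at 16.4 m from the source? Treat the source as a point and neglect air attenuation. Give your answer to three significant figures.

0.798 mSv/h

Intensity scales as (d₁/d₂)², so scaling from 7.40 m to 16.4 m:
3.92 × (7.40/16.4)² = 3.92 × 0.2036 = 0.7981 mSv/h.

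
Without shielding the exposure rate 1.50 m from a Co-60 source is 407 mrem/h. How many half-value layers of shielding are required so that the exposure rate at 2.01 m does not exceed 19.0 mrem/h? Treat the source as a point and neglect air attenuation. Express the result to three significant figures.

At 2.01 m, distance alone gives 407 × (1.50/2.01)² = 407 × 0.5569 = 226.7 mrem/h.
Further attenuation needed: 226.7/19.0 = 11.93.
n = log₂(11.93) = 3.577 half-value layers.

3.58 half-value layers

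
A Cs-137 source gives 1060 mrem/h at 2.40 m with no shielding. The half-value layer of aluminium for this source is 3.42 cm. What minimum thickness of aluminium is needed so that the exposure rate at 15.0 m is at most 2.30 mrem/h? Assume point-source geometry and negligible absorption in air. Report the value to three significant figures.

12.2 cm

At 15.0 m, distance alone gives (2.40/15.0)² = 0.02560, so 1060 × 0.02560 = 27.14 mrem/h.
Further attenuation needed: 27.14/2.30 = 11.80.
n = log₂(11.80) = 3.561 half-value layers.
Thickness = 3.561 × 3.42 cm = 12.18 cm.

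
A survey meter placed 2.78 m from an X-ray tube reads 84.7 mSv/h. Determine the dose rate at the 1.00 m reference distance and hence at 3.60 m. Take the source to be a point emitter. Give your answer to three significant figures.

655 mSv/h; 50.5 mSv/h

Intensity scales as (d₁/d₂)², so
At 1.00 m: (2.78/1.00)² = 7.728, so 84.7 × 7.728 = 654.6 mSv/h
At 3.60 m: (1.00/3.60)² = 0.07716, so 654.6 × 0.07716 = 50.51 mSv/h.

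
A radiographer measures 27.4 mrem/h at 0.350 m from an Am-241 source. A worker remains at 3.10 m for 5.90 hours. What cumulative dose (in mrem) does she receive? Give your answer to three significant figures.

Using I₁d₁² = I₂d₂², rate at 3.10 m:
27.4 × (0.350/3.10)² = 27.4 × 0.01275 = 0.3493 mrem/h.
Dose = rate × time = 0.3493 mrem/h × 5.900 h = 2.061 mrem.

2.06 mrem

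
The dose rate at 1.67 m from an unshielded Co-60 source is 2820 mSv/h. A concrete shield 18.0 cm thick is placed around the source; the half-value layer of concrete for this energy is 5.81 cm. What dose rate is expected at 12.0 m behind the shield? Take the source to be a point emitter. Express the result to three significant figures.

Distance alone: 2820 × (1.67/12.0)² = 2820 × 0.01937 = 54.62 mSv/h.
Shield: 18.0/5.81 = 3.098 half-value layers → attenuation 2^(−3.098) = 0.1168.
Combined: 54.62 × 0.1168 = 6.380 mSv/h.

6.38 mSv/h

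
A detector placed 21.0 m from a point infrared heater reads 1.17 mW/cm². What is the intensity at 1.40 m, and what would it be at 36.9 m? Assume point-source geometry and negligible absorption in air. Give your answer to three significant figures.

Using I₁d₁² = I₂d₂²,
At 1.40 m: 1.17 × (21.0/1.40)² = 1.17 × 225.0 = 263.2 mW/cm²
At 36.9 m: 263.2 × (1.40/36.9)² = 263.2 × 0.001439 = 0.3787 mW/cm².

263 mW/cm²; 0.379 mW/cm²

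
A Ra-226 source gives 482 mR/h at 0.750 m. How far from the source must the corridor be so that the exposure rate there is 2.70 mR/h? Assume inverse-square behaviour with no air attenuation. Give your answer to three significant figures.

By the inverse-square law, d₂ = d₁·√(I₁/I₂).
I₁/I₂ = 482/2.70 = 178.5, so d₂ = 0.750 × √178.5 = 10.02 m.

10.0 m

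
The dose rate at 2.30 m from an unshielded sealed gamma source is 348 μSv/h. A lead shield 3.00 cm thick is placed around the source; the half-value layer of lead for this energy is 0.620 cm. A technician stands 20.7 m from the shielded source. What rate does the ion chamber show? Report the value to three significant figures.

0.150 μSv/h

Distance alone: 348 × (2.30/20.7)² = 348 × 0.01235 = 4.298 μSv/h.
Shield: 3.00/0.620 = 4.839 half-value layers → attenuation 2^(−4.839) = 0.03494.
Combined: 4.298 × 0.03494 = 0.1502 μSv/h.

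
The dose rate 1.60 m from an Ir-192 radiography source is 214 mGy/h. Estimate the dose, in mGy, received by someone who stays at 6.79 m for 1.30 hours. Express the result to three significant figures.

Using I₁d₁² = I₂d₂², rate at 6.79 m:
(1.60/6.79)² = 0.05553, so 214 × 0.05553 = 11.88 mGy/h.
Dose = rate × time = 11.88 mGy/h × 1.300 h = 15.44 mGy.

15.4 mGy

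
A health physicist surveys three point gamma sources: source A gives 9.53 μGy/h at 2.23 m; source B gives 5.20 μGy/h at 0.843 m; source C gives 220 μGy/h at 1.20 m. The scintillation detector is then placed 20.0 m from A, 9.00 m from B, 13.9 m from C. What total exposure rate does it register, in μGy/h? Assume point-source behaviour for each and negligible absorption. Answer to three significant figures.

By superposition, sum each source's inverse-square contribution:
A: 9.53 × (2.23/20.0)² = 0.1185 μGy/h
B: 5.20 × (0.843/9.00)² = 0.04562 μGy/h
C: 220 × (1.20/13.9)² = 1.640 μGy/h
Total = 0.1185 + 0.04562 + 1.640 = 1.804 μGy/h.

1.80 μGy/h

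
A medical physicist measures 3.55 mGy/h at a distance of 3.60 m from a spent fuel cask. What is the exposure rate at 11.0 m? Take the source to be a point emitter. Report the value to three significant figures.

Intensity scales as (d₁/d₂)², so the rate at 11.0 m is
(3.60/11.0)² = 0.1071, so 3.55 × 0.1071 = 0.3802 mGy/h.

0.380 mGy/h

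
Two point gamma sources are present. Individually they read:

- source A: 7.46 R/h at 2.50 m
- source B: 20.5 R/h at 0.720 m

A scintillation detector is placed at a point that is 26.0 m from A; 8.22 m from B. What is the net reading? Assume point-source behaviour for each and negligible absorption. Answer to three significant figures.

0.226 R/h

Each source contributes Iᵢ·(dᵢ/rᵢ)²; contributions add.
A: 7.46 × (2.50/26.0)² = 0.06897 R/h
B: 20.5 × (0.720/8.22)² = 0.1573 R/h
Total = 0.06897 + 0.1573 = 0.2263 R/h.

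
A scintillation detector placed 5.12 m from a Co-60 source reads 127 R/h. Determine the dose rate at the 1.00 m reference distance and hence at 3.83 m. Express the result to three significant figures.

Intensity scales as (d₁/d₂)², so
At 1.00 m: (5.12/1.00)² = 26.21, so 127 × 26.21 = 3329 R/h
At 3.83 m: 3329 × (1.00/3.83)² = 3329 × 0.06817 = 226.9 R/h.

3330 R/h; 227 R/h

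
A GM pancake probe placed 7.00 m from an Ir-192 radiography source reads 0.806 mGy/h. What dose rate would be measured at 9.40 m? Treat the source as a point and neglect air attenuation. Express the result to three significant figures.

By the inverse-square law, scaling from 7.00 m to 9.40 m:
0.806 × (7.00/9.40)² = 0.806 × 0.5545 = 0.4469 mGy/h.

0.447 mGy/h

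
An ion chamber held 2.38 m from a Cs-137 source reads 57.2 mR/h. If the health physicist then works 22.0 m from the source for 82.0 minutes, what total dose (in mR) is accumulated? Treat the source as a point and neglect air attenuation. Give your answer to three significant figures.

Intensity scales as (d₁/d₂)², so rate at 22.0 m:
(2.38/22.0)² = 0.01170, so 57.2 × 0.01170 = 0.6692 mR/h.
Dose = rate × time = 0.6692 mR/h × 1.367 h = 0.9148 mR.

0.915 mR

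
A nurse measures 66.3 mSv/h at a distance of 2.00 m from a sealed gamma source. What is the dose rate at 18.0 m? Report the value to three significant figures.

0.819 mSv/h

Since intensity falls as 1/r², the rate at 18.0 m is
66.3 × (2.00/18.0)² = 66.3 × 0.01235 = 0.8188 mSv/h.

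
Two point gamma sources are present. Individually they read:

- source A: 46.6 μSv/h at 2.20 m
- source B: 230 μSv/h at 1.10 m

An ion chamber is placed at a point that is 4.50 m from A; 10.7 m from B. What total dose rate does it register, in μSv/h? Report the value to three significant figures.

13.6 μSv/h

By superposition, sum each source's inverse-square contribution:
A: 46.6 × (2.20/4.50)² = 11.14 μSv/h
B: 230 × (1.10/10.7)² = 2.431 μSv/h
Total = 11.14 + 2.431 = 13.57 μSv/h.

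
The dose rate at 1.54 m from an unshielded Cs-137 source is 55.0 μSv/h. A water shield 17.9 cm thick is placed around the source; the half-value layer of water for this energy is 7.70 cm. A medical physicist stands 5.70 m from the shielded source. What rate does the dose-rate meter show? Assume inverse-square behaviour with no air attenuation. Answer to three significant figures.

0.801 μSv/h

Distance alone: (1.54/5.70)² = 0.07299, so 55.0 × 0.07299 = 4.014 μSv/h.
Shield: 17.9/7.70 = 2.325 half-value layers → attenuation 2^(−2.325) = 0.1996.
Combined: 4.014 × 0.1996 = 0.8012 μSv/h.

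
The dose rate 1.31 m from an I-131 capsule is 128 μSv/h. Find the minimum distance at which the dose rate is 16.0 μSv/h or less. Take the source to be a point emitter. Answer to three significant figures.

3.71 m

Since intensity falls as 1/r², d₂ = d₁·√(I₁/I₂).
I₁/I₂ = 128/16.0 = 8.000, so d₂ = 1.31 × √8.000 = 3.705 m.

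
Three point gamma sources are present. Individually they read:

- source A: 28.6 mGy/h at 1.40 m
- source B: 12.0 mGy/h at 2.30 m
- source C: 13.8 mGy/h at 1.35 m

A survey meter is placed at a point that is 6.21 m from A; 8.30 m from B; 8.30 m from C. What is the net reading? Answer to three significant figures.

Each source contributes Iᵢ·(dᵢ/rᵢ)²; contributions add.
A: 28.6 × (1.40/6.21)² = 1.454 mGy/h
B: 12.0 × (2.30/8.30)² = 0.9215 mGy/h
C: 13.8 × (1.35/8.30)² = 0.3651 mGy/h
Total = 1.454 + 0.9215 + 0.3651 = 2.741 mGy/h.

2.74 mGy/h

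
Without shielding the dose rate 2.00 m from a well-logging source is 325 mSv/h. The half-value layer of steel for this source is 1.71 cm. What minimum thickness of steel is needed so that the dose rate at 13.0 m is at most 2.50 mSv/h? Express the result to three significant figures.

2.77 cm

At 13.0 m, distance alone gives (2.00/13.0)² = 0.02367, so 325 × 0.02367 = 7.693 mSv/h.
Further attenuation needed: 7.693/2.50 = 3.077.
n = log₂(3.077) = 1.622 half-value layers.
Thickness = 1.622 × 1.71 cm = 2.774 cm.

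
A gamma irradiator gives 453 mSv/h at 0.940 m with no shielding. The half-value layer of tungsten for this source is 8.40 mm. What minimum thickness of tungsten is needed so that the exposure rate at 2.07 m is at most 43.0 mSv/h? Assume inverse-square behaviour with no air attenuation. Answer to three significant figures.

9.40 mm

At 2.07 m, distance alone gives 453 × (0.940/2.07)² = 453 × 0.2062 = 93.41 mSv/h.
Further attenuation needed: 93.41/43.0 = 2.172.
n = log₂(2.172) = 1.119 half-value layers.
Thickness = 1.119 × 8.40 mm = 9.400 mm.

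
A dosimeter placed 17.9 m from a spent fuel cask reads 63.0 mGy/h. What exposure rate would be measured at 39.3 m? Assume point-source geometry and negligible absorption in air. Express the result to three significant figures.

13.1 mGy/h

Using I₁d₁² = I₂d₂², scaling from 17.9 m to 39.3 m:
(17.9/39.3)² = 0.2075, so 63.0 × 0.2075 = 13.07 mGy/h.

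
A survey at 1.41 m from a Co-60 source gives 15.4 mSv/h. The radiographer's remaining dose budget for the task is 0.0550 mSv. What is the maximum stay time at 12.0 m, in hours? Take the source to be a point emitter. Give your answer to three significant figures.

0.259 h

Applying the 1/r² law, rate at 12.0 m:
15.4 × (1.41/12.0)² = 15.4 × 0.01381 = 0.2127 mSv/h.
Stay time = 0.0550 mSv ÷ 0.2127 mSv/h = 0.2586 h.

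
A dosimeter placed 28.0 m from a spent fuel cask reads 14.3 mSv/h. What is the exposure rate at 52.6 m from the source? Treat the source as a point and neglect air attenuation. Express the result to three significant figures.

Since intensity falls as 1/r², scaling from 28.0 m to 52.6 m:
(28.0/52.6)² = 0.2834, so 14.3 × 0.2834 = 4.053 mSv/h.

4.05 mSv/h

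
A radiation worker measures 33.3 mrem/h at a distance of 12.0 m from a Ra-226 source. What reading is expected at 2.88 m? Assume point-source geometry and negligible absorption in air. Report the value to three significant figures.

578 mrem/h

Since intensity falls as 1/r², the rate at 2.88 m is
33.3 × (12.0/2.88)² = 33.3 × 17.36 = 578.1 mrem/h.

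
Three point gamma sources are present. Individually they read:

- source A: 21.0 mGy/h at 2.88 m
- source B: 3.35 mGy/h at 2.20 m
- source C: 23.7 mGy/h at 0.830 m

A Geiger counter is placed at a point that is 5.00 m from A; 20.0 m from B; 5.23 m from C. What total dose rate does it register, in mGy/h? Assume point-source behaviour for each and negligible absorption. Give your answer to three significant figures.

7.60 mGy/h

By superposition, sum each source's inverse-square contribution:
A: 21.0 × (2.88/5.00)² = 6.967 mGy/h
B: 3.35 × (2.20/20.0)² = 0.04054 mGy/h
C: 23.7 × (0.830/5.23)² = 0.5969 mGy/h
Total = 6.967 + 0.04054 + 0.5969 = 7.604 mGy/h.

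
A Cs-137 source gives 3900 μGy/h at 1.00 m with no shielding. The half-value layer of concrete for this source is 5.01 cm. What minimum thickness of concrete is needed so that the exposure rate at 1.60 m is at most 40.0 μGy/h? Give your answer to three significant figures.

At 1.60 m, distance alone gives 3900 × (1.00/1.60)² = 3900 × 0.3906 = 1523 μGy/h.
Further attenuation needed: 1523/40.0 = 38.08.
n = log₂(38.08) = 5.251 half-value layers.
Thickness = 5.251 × 5.01 cm = 26.31 cm.

26.3 cm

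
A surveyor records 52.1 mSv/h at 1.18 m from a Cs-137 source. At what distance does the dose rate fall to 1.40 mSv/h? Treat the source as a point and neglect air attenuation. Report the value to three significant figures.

7.20 m

By the inverse-square law, d₂ = d₁·√(I₁/I₂).
I₁/I₂ = 52.1/1.40 = 37.21, so d₂ = 1.18 × √37.21 = 7.198 m.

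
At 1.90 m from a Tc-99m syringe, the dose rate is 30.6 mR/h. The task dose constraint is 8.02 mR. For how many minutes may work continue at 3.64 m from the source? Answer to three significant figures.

57.7 min

Applying the 1/r² law, rate at 3.64 m:
30.6 × (1.90/3.64)² = 30.6 × 0.2725 = 8.339 mR/h.
Stay time = 8.02 mR ÷ 8.339 mR/h = 0.9617 h = 57.70 min.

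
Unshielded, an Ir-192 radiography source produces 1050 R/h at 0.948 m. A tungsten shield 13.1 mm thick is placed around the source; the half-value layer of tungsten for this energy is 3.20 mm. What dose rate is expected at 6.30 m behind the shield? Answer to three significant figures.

1.39 R/h

Distance alone: 1050 × (0.948/6.30)² = 1050 × 0.02264 = 23.77 R/h.
Shield: 13.1/3.20 = 4.094 half-value layers → attenuation 2^(−4.094) = 0.05856.
Combined: 23.77 × 0.05856 = 1.392 R/h.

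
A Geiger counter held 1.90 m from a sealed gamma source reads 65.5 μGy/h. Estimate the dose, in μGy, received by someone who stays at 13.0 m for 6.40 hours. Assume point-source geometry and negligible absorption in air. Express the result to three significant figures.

Using I₁d₁² = I₂d₂², rate at 13.0 m:
(1.90/13.0)² = 0.02136, so 65.5 × 0.02136 = 1.399 μGy/h.
Dose = rate × time = 1.399 μGy/h × 6.400 h = 8.954 μGy.

8.95 μGy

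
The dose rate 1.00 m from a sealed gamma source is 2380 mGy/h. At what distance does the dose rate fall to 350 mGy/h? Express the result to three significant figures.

Applying the 1/r² law, d₂ = d₁·√(I₁/I₂).
I₁/I₂ = 2380/350 = 6.800, so d₂ = 1.00 × √6.800 = 2.608 m.

2.61 m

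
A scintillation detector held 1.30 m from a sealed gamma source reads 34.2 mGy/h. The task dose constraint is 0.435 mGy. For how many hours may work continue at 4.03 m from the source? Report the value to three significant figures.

0.122 h

Applying the 1/r² law, rate at 4.03 m:
34.2 × (1.30/4.03)² = 34.2 × 0.1041 = 3.560 mGy/h.
Stay time = 0.435 mGy ÷ 3.560 mGy/h = 0.1222 h.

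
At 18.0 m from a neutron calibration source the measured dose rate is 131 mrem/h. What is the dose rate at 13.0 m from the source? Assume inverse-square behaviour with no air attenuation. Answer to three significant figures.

251 mrem/h

Intensity scales as (d₁/d₂)², so scaling from 18.0 m to 13.0 m:
(18.0/13.0)² = 1.917, so 131 × 1.917 = 251.1 mrem/h.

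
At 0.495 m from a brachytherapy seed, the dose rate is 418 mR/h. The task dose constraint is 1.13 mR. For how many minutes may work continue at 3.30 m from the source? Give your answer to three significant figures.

Since intensity falls as 1/r², rate at 3.30 m:
(0.495/3.30)² = 0.02250, so 418 × 0.02250 = 9.405 mR/h.
Stay time = 1.13 mR ÷ 9.405 mR/h = 0.1201 h = 7.206 min.

7.21 min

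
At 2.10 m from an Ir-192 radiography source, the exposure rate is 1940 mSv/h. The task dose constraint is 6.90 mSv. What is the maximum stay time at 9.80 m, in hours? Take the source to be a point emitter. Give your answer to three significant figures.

Applying the 1/r² law, rate at 9.80 m:
(2.10/9.80)² = 0.04592, so 1940 × 0.04592 = 89.08 mSv/h.
Stay time = 6.90 mSv ÷ 89.08 mSv/h = 0.07746 h.

0.0775 h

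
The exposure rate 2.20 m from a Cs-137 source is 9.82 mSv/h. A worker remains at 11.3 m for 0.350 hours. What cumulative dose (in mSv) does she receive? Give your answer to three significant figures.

0.130 mSv

By the inverse-square law, rate at 11.3 m:
9.82 × (2.20/11.3)² = 9.82 × 0.03790 = 0.3722 mSv/h.
Dose = rate × time = 0.3722 mSv/h × 0.3500 h = 0.1303 mSv.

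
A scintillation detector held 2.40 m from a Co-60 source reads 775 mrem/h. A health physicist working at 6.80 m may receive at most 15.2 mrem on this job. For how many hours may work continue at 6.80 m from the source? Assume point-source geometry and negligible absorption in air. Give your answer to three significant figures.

Intensity scales as (d₁/d₂)², so rate at 6.80 m:
775 × (2.40/6.80)² = 775 × 0.1246 = 96.56 mrem/h.
Stay time = 15.2 mrem ÷ 96.56 mrem/h = 0.1574 h.

0.157 h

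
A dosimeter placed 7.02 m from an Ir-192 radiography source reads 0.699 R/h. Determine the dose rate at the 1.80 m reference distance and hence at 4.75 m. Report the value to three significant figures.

Since intensity falls as 1/r²,
At 1.80 m: 0.699 × (7.02/1.80)² = 0.699 × 15.21 = 10.63 R/h
At 4.75 m: (1.80/4.75)² = 0.1436, so 10.63 × 0.1436 = 1.526 R/h.

10.6 R/h; 1.53 R/h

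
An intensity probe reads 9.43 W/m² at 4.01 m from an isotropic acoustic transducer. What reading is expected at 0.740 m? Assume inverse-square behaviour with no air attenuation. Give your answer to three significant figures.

277 W/m²

Using I₁d₁² = I₂d₂², the rate at 0.740 m is
9.43 × (4.01/0.740)² = 9.43 × 29.36 = 276.9 W/m².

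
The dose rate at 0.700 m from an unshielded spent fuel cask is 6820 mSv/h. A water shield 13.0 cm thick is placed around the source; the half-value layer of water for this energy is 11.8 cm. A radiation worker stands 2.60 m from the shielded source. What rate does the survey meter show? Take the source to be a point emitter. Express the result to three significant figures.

Distance alone: (0.700/2.60)² = 0.07249, so 6820 × 0.07249 = 494.4 mSv/h.
Shield: 13.0/11.8 = 1.102 half-value layers → attenuation 2^(−1.102) = 0.4659.
Combined: 494.4 × 0.4659 = 230.3 mSv/h.

230 mSv/h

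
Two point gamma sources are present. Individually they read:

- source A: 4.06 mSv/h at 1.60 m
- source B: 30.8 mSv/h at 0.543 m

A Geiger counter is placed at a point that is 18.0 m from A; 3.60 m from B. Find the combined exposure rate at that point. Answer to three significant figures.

Each source contributes Iᵢ·(dᵢ/rᵢ)²; contributions add.
A: 4.06 × (1.60/18.0)² = 0.03208 mSv/h
B: 30.8 × (0.543/3.60)² = 0.7007 mSv/h
Total = 0.03208 + 0.7007 = 0.7328 mSv/h.

0.733 mSv/h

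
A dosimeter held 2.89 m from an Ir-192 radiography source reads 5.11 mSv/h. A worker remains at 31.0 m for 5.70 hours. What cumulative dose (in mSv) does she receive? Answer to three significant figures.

0.253 mSv

By the inverse-square law, rate at 31.0 m:
5.11 × (2.89/31.0)² = 5.11 × 0.008691 = 0.04441 mSv/h.
Dose = rate × time = 0.04441 mSv/h × 5.700 h = 0.2531 mSv.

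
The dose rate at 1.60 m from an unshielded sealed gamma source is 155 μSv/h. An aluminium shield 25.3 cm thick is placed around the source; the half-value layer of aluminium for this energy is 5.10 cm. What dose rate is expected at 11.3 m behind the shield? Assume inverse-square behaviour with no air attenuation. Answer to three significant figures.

Distance alone: (1.60/11.3)² = 0.02005, so 155 × 0.02005 = 3.108 μSv/h.
Shield: 25.3/5.10 = 4.961 half-value layers → attenuation 2^(−4.961) = 0.03211.
Combined: 3.108 × 0.03211 = 0.09980 μSv/h.

0.0998 μSv/h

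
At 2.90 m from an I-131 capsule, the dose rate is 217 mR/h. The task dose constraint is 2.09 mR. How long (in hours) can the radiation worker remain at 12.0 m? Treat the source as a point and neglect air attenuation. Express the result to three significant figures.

0.165 h

By the inverse-square law, rate at 12.0 m:
217 × (2.90/12.0)² = 217 × 0.05840 = 12.67 mR/h.
Stay time = 2.09 mR ÷ 12.67 mR/h = 0.1650 h.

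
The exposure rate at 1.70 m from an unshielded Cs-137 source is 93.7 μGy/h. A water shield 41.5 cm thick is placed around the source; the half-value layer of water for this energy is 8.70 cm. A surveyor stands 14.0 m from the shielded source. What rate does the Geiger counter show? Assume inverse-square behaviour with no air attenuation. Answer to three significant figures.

Distance alone: (1.70/14.0)² = 0.01474, so 93.7 × 0.01474 = 1.381 μGy/h.
Shield: 41.5/8.70 = 4.770 half-value layers → attenuation 2^(−4.770) = 0.03665.
Combined: 1.381 × 0.03665 = 0.05061 μGy/h.

0.0506 μGy/h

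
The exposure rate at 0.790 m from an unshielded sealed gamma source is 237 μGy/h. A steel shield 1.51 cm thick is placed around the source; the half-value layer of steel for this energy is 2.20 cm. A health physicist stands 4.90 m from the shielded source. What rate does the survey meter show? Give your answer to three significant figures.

Distance alone: (0.790/4.90)² = 0.02599, so 237 × 0.02599 = 6.160 μGy/h.
Shield: 1.51/2.20 = 0.6864 half-value layers → attenuation 2^(−0.6864) = 0.6214.
Combined: 6.160 × 0.6214 = 3.828 μGy/h.

3.83 μGy/h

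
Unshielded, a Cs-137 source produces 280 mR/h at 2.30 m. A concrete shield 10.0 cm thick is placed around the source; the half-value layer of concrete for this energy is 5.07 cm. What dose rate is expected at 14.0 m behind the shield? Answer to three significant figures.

Distance alone: (2.30/14.0)² = 0.02699, so 280 × 0.02699 = 7.557 mR/h.
Shield: 10.0/5.07 = 1.972 half-value layers → attenuation 2^(−1.972) = 0.2549.
Combined: 7.557 × 0.2549 = 1.926 mR/h.

1.93 mR/h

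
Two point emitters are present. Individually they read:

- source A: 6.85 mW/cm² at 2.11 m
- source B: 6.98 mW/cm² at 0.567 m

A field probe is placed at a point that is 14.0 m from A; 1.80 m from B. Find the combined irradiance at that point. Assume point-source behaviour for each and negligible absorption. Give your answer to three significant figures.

By superposition, sum each source's inverse-square contribution:
A: 6.85 × (2.11/14.0)² = 0.1556 mW/cm²
B: 6.98 × (0.567/1.80)² = 0.6926 mW/cm²
Total = 0.1556 + 0.6926 = 0.8482 mW/cm².

0.848 mW/cm²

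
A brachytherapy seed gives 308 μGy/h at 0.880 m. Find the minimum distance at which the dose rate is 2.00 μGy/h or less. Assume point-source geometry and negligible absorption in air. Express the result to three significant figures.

Since intensity falls as 1/r², d₂ = d₁·√(I₁/I₂).
I₁/I₂ = 308/2.00 = 154.0, so d₂ = 0.880 × √154.0 = 10.92 m.

10.9 m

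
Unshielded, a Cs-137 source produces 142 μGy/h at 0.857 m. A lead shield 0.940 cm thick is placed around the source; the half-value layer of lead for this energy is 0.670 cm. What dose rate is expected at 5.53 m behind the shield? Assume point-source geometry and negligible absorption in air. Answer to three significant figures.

Distance alone: (0.857/5.53)² = 0.02402, so 142 × 0.02402 = 3.411 μGy/h.
Shield: 0.940/0.670 = 1.403 half-value layers → attenuation 2^(−1.403) = 0.3781.
Combined: 3.411 × 0.3781 = 1.290 μGy/h.

1.29 μGy/h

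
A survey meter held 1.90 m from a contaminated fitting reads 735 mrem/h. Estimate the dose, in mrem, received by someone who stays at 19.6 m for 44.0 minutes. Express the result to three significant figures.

By the inverse-square law, rate at 19.6 m:
735 × (1.90/19.6)² = 735 × 0.009397 = 6.907 mrem/h.
Dose = rate × time = 6.907 mrem/h × 0.7333 h = 5.065 mrem.

5.07 mrem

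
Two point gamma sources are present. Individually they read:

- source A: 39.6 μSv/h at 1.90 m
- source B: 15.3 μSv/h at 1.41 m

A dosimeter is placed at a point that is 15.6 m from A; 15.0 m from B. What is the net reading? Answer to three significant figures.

By superposition, sum each source's inverse-square contribution:
A: 39.6 × (1.90/15.6)² = 0.5874 μSv/h
B: 15.3 × (1.41/15.0)² = 0.1352 μSv/h
Total = 0.5874 + 0.1352 = 0.7226 μSv/h.

0.723 μSv/h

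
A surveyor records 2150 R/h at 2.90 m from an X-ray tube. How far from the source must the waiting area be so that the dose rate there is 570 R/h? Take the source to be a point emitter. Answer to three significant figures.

By the inverse-square law, d₂ = d₁·√(I₁/I₂).
I₁/I₂ = 2150/570 = 3.772, so d₂ = 2.90 × √3.772 = 5.632 m.

5.63 m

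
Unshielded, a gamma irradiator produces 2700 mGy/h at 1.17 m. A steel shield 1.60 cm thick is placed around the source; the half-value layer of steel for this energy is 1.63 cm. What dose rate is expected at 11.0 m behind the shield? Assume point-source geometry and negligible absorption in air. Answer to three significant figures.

Distance alone: (1.17/11.0)² = 0.01131, so 2700 × 0.01131 = 30.54 mGy/h.
Shield: 1.60/1.63 = 0.9816 half-value layers → attenuation 2^(−0.9816) = 0.5064.
Combined: 30.54 × 0.5064 = 15.47 mGy/h.

15.5 mGy/h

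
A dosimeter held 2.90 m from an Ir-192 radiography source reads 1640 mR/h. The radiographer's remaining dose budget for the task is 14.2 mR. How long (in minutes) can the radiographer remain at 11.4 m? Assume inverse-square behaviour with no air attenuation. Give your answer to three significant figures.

8.03 min

Using I₁d₁² = I₂d₂², rate at 11.4 m:
(2.90/11.4)² = 0.06471, so 1640 × 0.06471 = 106.1 mR/h.
Stay time = 14.2 mR ÷ 106.1 mR/h = 0.1338 h = 8.028 min.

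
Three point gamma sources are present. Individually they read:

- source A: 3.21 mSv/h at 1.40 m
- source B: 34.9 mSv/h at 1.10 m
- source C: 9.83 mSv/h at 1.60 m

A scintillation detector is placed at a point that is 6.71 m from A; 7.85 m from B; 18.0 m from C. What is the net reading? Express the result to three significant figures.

0.903 mSv/h

By superposition, sum each source's inverse-square contribution:
A: 3.21 × (1.40/6.71)² = 0.1397 mSv/h
B: 34.9 × (1.10/7.85)² = 0.6853 mSv/h
C: 9.83 × (1.60/18.0)² = 0.07767 mSv/h
Total = 0.1397 + 0.6853 + 0.07767 = 0.9027 mSv/h.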